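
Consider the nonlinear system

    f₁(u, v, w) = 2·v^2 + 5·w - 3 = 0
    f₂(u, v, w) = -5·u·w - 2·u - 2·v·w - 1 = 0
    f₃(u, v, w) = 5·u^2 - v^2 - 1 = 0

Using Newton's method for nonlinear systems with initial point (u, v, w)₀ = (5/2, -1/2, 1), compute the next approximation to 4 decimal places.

At (5/2, -1/2, 1): F = (2.5000, -17.5000, 30.0000).
Jacobian J = [[0, 4·v, 5], [-5·w - 2, -2·w, -5·u - 2·v], [10·u, -2·v, 0]].
At the point, J = [[0.0000, -2.0000, 5.0000], [-7.0000, -2.0000, -11.5000], [25.0000, 1.0000, 0.0000]] (det J = 790.0000).
Solving J·Δ = −F gives Δ = (-1.1788, -0.5301, -0.7120).
Then the next iterate is (u, v, w)₁ = (1.3212, -1.0301, 0.2880).

(1.3212, -1.0301, 0.2880)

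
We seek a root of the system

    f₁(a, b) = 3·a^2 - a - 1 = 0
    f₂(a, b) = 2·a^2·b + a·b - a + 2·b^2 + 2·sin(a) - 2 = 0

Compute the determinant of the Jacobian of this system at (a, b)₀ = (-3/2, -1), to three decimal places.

10.000

J = [[6·a - 1, 0], [4·a·b + b + 2·cos(a) - 1, 2·a^2 + a + 4·b]].
At the point, J = [[-10.000, 0.000], [4.14147, -1.000]].
det J = 10.000.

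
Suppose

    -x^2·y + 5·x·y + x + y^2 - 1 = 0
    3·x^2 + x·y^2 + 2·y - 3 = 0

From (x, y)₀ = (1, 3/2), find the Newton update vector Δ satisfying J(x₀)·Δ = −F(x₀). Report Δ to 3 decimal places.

(0.149, -1.295)

At (1, 3/2): F = (8.250, 5.250).
Jacobian J = [[-2·x·y + 5·y + 1, -x^2 + 5·x + 2·y], [6·x + y^2, 2·x·y + 2]].
At the point, J = [[5.500, 7.000], [8.250, 5.000]] (det J = -30.250).
Solving J·Δ = −F gives Δ = (0.149, -1.295).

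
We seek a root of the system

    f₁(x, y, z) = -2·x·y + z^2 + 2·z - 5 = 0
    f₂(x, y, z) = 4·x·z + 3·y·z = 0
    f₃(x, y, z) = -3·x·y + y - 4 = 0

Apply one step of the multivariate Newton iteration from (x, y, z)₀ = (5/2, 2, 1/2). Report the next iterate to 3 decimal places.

At (5/2, 2, 1/2): F = (-13.750, 8.000, -17.000).
Jacobian J = [[-2·y, -2·x, 2·z + 2], [4·z, 3·z, 4·x + 3·y], [-3·y, -3·x + 1, 0]].
At the point, J = [[-4.000, -5.000, 3.000], [2.000, 1.500, 16.000], [-6.000, -6.500, 0.000]] (det J = 52.000).
Solving J·Δ = −F gives Δ = (2.875, -5.269, -0.365).
Then the next iterate is (x, y, z)₁ = (5.375, -3.269, 0.135).

(5.375, -3.269, 0.135)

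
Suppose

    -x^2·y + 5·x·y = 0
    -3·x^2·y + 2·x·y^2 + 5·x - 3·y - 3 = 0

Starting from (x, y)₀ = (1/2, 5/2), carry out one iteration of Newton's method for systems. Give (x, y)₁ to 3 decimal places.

At (1/2, 5/2): F = (5.625, -3.625).
Jacobian J = [[-2·x·y + 5·y, -x^2 + 5·x], [-6·x·y + 2·y^2 + 5, -3·x^2 + 4·x·y - 3]].
At the point, J = [[10.000, 2.250], [10.000, 1.250]] (det J = -10.000).
Solving J·Δ = −F gives Δ = (1.519, -9.250).
Then the next iterate is (x, y)₁ = (2.019, -6.750).

(2.019, -6.750)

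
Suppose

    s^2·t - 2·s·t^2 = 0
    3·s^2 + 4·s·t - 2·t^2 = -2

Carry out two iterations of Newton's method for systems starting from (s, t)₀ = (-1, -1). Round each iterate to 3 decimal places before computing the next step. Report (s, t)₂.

At (-1, -1): F = (1.000, 7.000).
Jacobian J = [[2·s·t - 2·t^2, s^2 - 4·s·t], [6·s + 4·t, 4·s - 4·t]].
At the point, J = [[0.000, -3.000], [-10.000, 0.000]] (det J = -30.000).
Solving J·Δ = −F gives Δ = (0.700, 0.333).
Then the next iterate is (s, t)₁ = (-0.300, -0.667).
Round to (-0.300, -0.667) and repeat: F = (0.20690, 2.18062), J = [[-0.48958, -0.71040], [-4.468, 1.468]].
Δ = (0.476, -0.037), so (s, t)₂ = (0.176, -0.704).

(0.176, -0.704)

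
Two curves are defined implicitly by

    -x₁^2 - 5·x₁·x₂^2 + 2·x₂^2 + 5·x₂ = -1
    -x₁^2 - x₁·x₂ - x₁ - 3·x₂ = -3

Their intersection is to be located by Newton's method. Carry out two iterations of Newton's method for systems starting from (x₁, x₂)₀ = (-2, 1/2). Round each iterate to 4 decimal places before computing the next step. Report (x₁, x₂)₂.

(-2.2165, 0.3882)

At (-2, 1/2): F = (2.5000, 0.5000).
Jacobian J = [[-2·x₁ - 5·x₂^2, -10·x₁·x₂ + 4·x₂ + 5], [-2·x₁ - x₂ - 1, -x₁ - 3]].
At the point, J = [[2.7500, 17.0000], [2.5000, -1.0000]] (det J = -45.2500).
Solving J·Δ = −F gives Δ = (-0.2431, -0.1077).
Then the next iterate is (x₁, x₂)₁ = (-2.2431, 0.3923).
Round to (-2.2431, 0.3923) and repeat: F = (-0.036142, -0.085329), J = [[3.716704, 15.368881], [3.0939, -0.7569]].
Δ = (0.0266, -0.0041), so (x₁, x₂)₂ = (-2.2165, 0.3882).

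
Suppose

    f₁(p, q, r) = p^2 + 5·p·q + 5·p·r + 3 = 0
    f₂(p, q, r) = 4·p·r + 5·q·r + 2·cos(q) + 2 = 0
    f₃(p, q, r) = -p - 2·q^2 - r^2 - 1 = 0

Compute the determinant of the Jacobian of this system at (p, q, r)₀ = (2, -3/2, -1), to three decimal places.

J = [[2·p + 5·q + 5·r, 5·p, 5·p], [4·r, 5·r - 2·sin(q), 4·p + 5·q], [-1, -4·q, -2·r]].
At the point, J = [[-8.500, 10.000, 10.000], [-4.000, -3.00501, 0.500], [-1.000, 6.000, 2.000]].
det J = -118.465.

-118.465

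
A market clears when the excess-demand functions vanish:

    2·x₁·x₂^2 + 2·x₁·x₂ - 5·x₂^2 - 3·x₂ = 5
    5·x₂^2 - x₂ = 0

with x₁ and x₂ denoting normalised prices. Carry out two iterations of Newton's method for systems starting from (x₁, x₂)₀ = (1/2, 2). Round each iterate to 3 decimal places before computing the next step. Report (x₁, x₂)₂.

At (1/2, 2): F = (-25.000, 18.000).
Jacobian J = [[2·x₂^2 + 2·x₂, 4·x₁·x₂ + 2·x₁ - 10·x₂ - 3], [0, 10·x₂ - 1]].
At the point, J = [[12.000, -18.000], [0.000, 19.000]] (det J = 228.000).
Solving J·Δ = −F gives Δ = (0.662, -0.947).
Then the next iterate is (x₁, x₂)₁ = (1.162, 1.053).
Round to (1.162, 1.053) and repeat: F = (-8.67900, 4.49104), J = [[4.32362, -6.31166], [0.000, 9.530]].
Δ = (1.319, -0.471), so (x₁, x₂)₂ = (2.481, 0.582).

(2.481, 0.582)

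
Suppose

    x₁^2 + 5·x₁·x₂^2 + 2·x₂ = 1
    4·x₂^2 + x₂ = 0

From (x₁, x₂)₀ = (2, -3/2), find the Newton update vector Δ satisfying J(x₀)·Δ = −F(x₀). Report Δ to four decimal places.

(-0.2235, 0.6818)

At (2, -3/2): F = (22.5000, 7.5000).
Jacobian J = [[2·x₁ + 5·x₂^2, 10·x₁·x₂ + 2], [0, 8·x₂ + 1]].
At the point, J = [[15.2500, -28.0000], [0.0000, -11.0000]] (det J = -167.7500).
Solving J·Δ = −F gives Δ = (-0.2235, 0.6818).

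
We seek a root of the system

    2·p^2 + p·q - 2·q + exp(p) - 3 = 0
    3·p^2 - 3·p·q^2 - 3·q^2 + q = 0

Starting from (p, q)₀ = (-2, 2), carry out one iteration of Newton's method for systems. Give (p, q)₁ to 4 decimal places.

(-1.6124, 0.7156)

At (-2, 2): F = (-2.864665, 26.0000).
Jacobian J = [[4·p + q + exp(p), p - 2], [6·p - 3·q^2, -6·p·q - 6·q + 1]].
At the point, J = [[-5.864665, -4.0000], [-24.0000, 13.0000]] (det J = -172.240641).
Solving J·Δ = −F gives Δ = (0.3876, -1.2844).
Then the next iterate is (p, q)₁ = (-1.6124, 0.7156).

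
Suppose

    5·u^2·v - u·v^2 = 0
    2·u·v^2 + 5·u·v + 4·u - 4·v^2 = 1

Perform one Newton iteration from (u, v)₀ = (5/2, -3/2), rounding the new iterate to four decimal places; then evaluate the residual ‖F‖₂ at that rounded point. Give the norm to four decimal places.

14.0327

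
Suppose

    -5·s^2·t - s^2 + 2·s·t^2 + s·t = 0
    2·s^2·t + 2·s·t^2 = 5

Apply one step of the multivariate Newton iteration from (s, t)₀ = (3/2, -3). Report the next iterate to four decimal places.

(0.8592, -2.3704)

At (3/2, -3): F = (54.0000, 8.5000).
Jacobian J = [[-10·s·t - 2·s + 2·t^2 + t, -5·s^2 + 4·s·t + s], [4·s·t + 2·t^2, 2·s^2 + 4·s·t]].
At the point, J = [[57.0000, -27.7500], [0.0000, -13.5000]] (det J = -769.5000).
Solving J·Δ = −F gives Δ = (-0.6408, 0.6296).
Then the next iterate is (s, t)₁ = (0.8592, -2.3704).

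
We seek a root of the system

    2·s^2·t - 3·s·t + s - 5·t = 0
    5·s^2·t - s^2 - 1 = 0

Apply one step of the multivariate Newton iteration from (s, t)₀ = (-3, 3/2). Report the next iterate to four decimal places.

(-2.2237, 0.8950)

At (-3, 3/2): F = (30.0000, 57.5000).
Jacobian J = [[4·s·t - 3·t + 1, 2·s^2 - 3·s - 5], [10·s·t - 2·s, 5·s^2]].
At the point, J = [[-21.5000, 22.0000], [-39.0000, 45.0000]] (det J = -109.5000).
Solving J·Δ = −F gives Δ = (0.7763, -0.6050).
Then the next iterate is (s, t)₁ = (-2.2237, 0.8950).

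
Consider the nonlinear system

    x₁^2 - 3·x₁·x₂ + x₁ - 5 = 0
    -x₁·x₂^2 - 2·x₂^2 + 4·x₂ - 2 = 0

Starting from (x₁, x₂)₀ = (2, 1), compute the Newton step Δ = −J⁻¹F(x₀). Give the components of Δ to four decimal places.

(0.5714, -0.6429)

At (2, 1): F = (-5.0000, -2.0000).
Jacobian J = [[2·x₁ - 3·x₂ + 1, -3·x₁], [-x₂^2, -2·x₁·x₂ - 4·x₂ + 4]].
At the point, J = [[2.0000, -6.0000], [-1.0000, -4.0000]] (det J = -14.0000).
Solving J·Δ = −F gives Δ = (0.5714, -0.6429).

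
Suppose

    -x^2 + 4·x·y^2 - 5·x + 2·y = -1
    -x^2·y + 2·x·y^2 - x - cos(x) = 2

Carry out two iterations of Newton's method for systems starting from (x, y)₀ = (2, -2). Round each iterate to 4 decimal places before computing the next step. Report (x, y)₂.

(0.7148, -1.5566)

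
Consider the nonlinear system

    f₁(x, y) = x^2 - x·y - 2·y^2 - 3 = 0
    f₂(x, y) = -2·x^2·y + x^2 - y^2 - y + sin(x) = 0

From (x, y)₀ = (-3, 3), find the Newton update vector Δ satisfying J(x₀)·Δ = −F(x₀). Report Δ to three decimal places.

At (-3, 3): F = (-3.000, -57.14112).
Jacobian J = [[2·x - y, -x - 4·y], [-4·x·y + 2·x + cos(x), -2·x^2 - 2·y - 1]].
At the point, J = [[-9.000, -9.000], [29.01001, -25.000]] (det J = 486.09007).
Solving J·Δ = −F gives Δ = (0.904, -1.237).

(0.904, -1.237)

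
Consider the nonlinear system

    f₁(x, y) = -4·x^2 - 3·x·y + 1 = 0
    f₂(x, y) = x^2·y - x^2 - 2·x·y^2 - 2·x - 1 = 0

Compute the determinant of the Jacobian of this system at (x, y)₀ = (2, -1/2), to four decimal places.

-167.0000

J = [[-8·x - 3·y, -3·x], [2·x·y - 2·x - 2·y^2 - 2, x^2 - 4·x·y]].
At the point, J = [[-14.5000, -6.0000], [-8.5000, 8.0000]].
det J = -167.0000.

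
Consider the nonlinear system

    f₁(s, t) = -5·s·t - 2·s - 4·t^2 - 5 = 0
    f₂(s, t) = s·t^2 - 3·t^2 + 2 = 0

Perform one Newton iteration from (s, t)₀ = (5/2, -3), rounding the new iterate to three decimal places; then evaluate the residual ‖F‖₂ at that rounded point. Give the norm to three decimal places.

At (5/2, -3): F = (-8.500, -2.500).
Jacobian J = [[-5·t - 2, -5·s - 8·t], [t^2, 2·s·t - 6·t]].
At the point, J = [[13.000, 11.500], [9.000, 3.000]] (det J = -64.500).
Solving J·Δ = −F gives Δ = (0.050, 0.682).
Then the next iterate is (s, t)₁ = (2.550, -2.318).
Re-evaluating at (2.550, -2.318): F = (-2.03800, -0.41791), so ‖F‖₂ = 2.080.

2.080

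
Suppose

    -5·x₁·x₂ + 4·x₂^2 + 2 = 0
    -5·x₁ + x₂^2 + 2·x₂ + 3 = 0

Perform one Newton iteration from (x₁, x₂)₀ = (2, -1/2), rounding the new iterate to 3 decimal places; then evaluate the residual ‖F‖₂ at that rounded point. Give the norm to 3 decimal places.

At (2, -1/2): F = (8.000, -7.750).
Jacobian J = [[-5·x₂, -5·x₁ + 8·x₂], [-5, 2·x₂ + 2]].
At the point, J = [[2.500, -14.000], [-5.000, 1.000]] (det J = -67.500).
Solving J·Δ = −F gives Δ = (-1.489, 0.306).
Then the next iterate is (x₁, x₂)₁ = (0.511, -0.194).
Re-evaluating at (0.511, -0.194): F = (2.64621, 0.09464), so ‖F‖₂ = 2.648.

2.648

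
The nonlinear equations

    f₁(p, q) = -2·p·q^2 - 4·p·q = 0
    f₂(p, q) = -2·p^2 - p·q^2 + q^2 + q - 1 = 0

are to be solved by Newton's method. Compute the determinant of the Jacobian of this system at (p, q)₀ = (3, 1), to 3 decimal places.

J = [[-2·q^2 - 4·q, -4·p·q - 4·p], [-4·p - q^2, -2·p·q + 2·q + 1]].
At the point, J = [[-6.000, -24.000], [-13.000, -3.000]].
det J = -294.000.

-294.000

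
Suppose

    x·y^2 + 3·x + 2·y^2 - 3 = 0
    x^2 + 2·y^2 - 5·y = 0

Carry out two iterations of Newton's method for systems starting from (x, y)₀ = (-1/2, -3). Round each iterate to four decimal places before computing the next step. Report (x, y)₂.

At (-1/2, -3): F = (9.0000, 33.2500).
Jacobian J = [[y^2 + 3, 2·x·y + 4·y], [2·x, 4·y - 5]].
At the point, J = [[12.0000, -9.0000], [-1.0000, -17.0000]] (det J = -213.0000).
Solving J·Δ = −F gives Δ = (0.6866, 1.9155).
Then the next iterate is (x, y)₁ = (0.1866, -1.0845).
Round to (0.1866, -1.0845) and repeat: F = (0.131548, 7.809600), J = [[4.176140, -4.742735], [0.3732, -9.3380]].
Δ = (0.9620, 0.8748), so (x, y)₂ = (1.1486, -0.2097).

(1.1486, -0.2097)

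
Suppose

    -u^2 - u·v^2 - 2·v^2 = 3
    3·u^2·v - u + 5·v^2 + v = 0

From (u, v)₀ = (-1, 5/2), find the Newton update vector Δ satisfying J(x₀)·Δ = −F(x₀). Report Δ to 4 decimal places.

(-0.4231, -1.6903)

At (-1, 5/2): F = (-10.2500, 42.2500).
Jacobian J = [[-2·u - v^2, -2·u·v - 4·v], [6·u·v - 1, 3·u^2 + 10·v + 1]].
At the point, J = [[-4.2500, -5.0000], [-16.0000, 29.0000]] (det J = -203.2500).
Solving J·Δ = −F gives Δ = (-0.4231, -1.6903).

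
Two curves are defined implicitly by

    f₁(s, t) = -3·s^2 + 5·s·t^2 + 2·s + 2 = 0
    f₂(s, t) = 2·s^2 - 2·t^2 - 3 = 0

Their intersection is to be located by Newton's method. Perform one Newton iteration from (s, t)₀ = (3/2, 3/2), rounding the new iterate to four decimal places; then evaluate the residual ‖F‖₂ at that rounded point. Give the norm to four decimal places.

At (3/2, 3/2): F = (15.1250, -3.0000).
Jacobian J = [[-6·s + 5·t^2 + 2, 10·s·t], [4·s, -4·t]].
At the point, J = [[4.2500, 22.5000], [6.0000, -6.0000]] (det J = -160.5000).
Solving J·Δ = −F gives Δ = (-0.1449, -0.6449).
Then the next iterate is (s, t)₁ = (1.3551, 0.8551).
Re-evaluating at (1.3551, 0.8551): F = (4.155531, -0.7898), so ‖F‖₂ = 4.2299.

4.2299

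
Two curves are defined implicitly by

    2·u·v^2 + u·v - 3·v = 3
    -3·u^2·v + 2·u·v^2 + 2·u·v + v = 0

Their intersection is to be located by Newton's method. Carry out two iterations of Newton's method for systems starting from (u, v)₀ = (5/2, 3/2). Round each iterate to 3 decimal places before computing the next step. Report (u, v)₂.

(1.688, 1.169)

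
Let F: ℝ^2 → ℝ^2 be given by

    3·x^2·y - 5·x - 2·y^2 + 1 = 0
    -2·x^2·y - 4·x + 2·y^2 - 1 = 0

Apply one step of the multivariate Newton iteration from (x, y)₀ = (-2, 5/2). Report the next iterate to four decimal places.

(-1.4314, -1.7990)

At (-2, 5/2): F = (28.5000, -0.5000).
Jacobian J = [[6·x·y - 5, 3·x^2 - 4·y], [-4·x·y - 4, -2·x^2 + 4·y]].
At the point, J = [[-35.0000, 2.0000], [16.0000, 2.0000]] (det J = -102.0000).
Solving J·Δ = −F gives Δ = (0.5686, -4.2990).
Then the next iterate is (x, y)₁ = (-1.4314, -1.7990).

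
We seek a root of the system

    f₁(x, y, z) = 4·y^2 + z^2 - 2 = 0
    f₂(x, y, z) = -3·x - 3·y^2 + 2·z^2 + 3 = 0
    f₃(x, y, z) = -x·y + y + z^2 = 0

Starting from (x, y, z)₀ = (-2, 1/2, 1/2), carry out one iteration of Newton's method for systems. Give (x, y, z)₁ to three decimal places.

(4.900, -0.450, 5.050)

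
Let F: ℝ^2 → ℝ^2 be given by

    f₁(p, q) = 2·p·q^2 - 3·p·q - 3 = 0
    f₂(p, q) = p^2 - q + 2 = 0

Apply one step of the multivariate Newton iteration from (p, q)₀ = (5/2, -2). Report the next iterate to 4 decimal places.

(0.4767, -1.8664)

At (5/2, -2): F = (32.0000, 10.2500).
Jacobian J = [[2·q^2 - 3·q, 4·p·q - 3·p], [2·p, -1]].
At the point, J = [[14.0000, -27.5000], [5.0000, -1.0000]] (det J = 123.5000).
Solving J·Δ = −F gives Δ = (-2.0233, 0.1336).
Then the next iterate is (p, q)₁ = (0.4767, -1.8664).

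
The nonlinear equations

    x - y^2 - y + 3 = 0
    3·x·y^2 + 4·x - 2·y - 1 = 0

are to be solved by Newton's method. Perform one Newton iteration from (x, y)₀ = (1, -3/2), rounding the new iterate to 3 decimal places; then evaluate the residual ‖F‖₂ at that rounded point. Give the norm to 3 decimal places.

12.835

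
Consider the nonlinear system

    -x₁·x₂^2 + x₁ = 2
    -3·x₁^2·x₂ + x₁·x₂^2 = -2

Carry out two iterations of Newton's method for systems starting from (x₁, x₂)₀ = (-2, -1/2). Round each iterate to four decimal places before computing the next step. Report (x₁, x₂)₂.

(0.5640, 0.2007)

At (-2, -1/2): F = (-3.5000, 7.5000).
Jacobian J = [[-x₂^2 + 1, -2·x₁·x₂], [-6·x₁·x₂ + x₂^2, -3·x₁^2 + 2·x₁·x₂]].
At the point, J = [[0.7500, -2.0000], [-5.7500, -10.0000]] (det J = -19.0000).
Solving J·Δ = −F gives Δ = (2.6316, -0.7632).
Then the next iterate is (x₁, x₂)₁ = (0.6316, -1.2632).
Round to (0.6316, -1.2632) and repeat: F = (-2.376228, 4.519570), J = [[-0.595674, 1.595674], [6.382697, -2.792430]].
Δ = (-0.0676, 1.4639), so (x₁, x₂)₂ = (0.5640, 0.2007).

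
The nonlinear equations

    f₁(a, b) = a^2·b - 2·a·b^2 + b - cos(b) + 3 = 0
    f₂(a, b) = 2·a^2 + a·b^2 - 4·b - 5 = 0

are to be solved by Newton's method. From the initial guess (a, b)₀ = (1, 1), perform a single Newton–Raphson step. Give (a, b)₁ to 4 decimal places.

(3.0492, 3.1231)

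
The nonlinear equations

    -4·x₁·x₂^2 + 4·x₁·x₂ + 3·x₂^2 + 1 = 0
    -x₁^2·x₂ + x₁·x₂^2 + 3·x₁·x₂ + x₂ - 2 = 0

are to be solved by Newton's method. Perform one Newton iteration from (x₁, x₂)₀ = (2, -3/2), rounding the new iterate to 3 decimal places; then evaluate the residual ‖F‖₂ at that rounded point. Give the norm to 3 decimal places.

3.615

At (2, -3/2): F = (-22.250, -2.000).
Jacobian J = [[-4·x₂^2 + 4·x₂, -8·x₁·x₂ + 4·x₁ + 6·x₂], [-2·x₁·x₂ + x₂^2 + 3·x₂, -x₁^2 + 2·x₁·x₂ + 3·x₁ + 1]].
At the point, J = [[-15.000, 23.000], [3.750, -3.000]] (det J = -41.250).
Solving J·Δ = −F gives Δ = (2.733, 2.750).
Then the next iterate is (x₁, x₂)₁ = (4.733, 1.250).
Re-evaluating at (4.733, 1.250): F = (-0.22875, -3.60755), so ‖F‖₂ = 3.615.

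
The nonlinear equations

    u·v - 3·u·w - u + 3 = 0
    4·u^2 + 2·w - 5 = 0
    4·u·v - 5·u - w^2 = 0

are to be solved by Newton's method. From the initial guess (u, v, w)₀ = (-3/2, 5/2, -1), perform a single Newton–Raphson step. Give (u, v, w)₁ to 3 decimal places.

At (-3/2, 5/2, -1): F = (-3.750, 2.000, -8.500).
Jacobian J = [[v - 3·w - 1, u, -3·u], [8·u, 0, 2], [4·v - 5, 4·u, -2·w]].
At the point, J = [[4.500, -1.500, 4.500], [-12.000, 0.000, 2.000], [5.000, -6.000, 2.000]] (det J = 327.000).
Solving J·Δ = −F gives Δ = (0.206, -1.165, 0.239).
Then the next iterate is (u, v, w)₁ = (-1.294, 1.335, -0.761).

(-1.294, 1.335, -0.761)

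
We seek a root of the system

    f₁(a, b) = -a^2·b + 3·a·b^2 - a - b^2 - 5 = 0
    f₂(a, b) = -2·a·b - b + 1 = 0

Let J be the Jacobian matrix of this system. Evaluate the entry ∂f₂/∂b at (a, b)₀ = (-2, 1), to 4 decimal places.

3.0000

∂f₂/∂b = -2·a - 1.
At (-2, 1) this is 3.0000.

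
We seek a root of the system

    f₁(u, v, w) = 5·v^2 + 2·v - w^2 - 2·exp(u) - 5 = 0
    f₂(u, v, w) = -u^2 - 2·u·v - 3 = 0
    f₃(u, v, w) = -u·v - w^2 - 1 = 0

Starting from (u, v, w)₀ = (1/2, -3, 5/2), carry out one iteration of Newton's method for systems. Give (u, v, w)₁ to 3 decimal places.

(0.758, -1.961, 1.401)

At (1/2, -3, 5/2): F = (24.45256, -0.250, -5.750).
Jacobian J = [[-2·exp(u), 10·v + 2, -2·w], [-2·u - 2·v, -2·u, 0], [-v, -u, -2·w]].
At the point, J = [[-3.29744, -28.000, -5.000], [5.000, -1.000, 0.000], [3.000, -0.500, -5.000]] (det J = -718.98721).
Solving J·Δ = −F gives Δ = (0.258, 1.039, -1.099).
Then the next iterate is (u, v, w)₁ = (0.758, -1.961, 1.401).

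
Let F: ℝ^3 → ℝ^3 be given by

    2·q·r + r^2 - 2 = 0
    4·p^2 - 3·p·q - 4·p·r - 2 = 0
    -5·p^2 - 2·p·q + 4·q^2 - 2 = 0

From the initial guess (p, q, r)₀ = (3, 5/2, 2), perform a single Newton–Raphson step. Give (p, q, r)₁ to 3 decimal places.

At (3, 5/2, 2): F = (12.000, -12.500, -37.000).
Jacobian J = [[0, 2·r, 2·q + 2·r], [8·p - 3·q - 4·r, -3·p, -4·p], [-10·p - 2·q, -2·p + 8·q, 0]].
At the point, J = [[0.000, 4.000, 9.000], [8.500, -9.000, -12.000], [-35.000, 14.000, 0.000]] (det J = -84.000).
Solving J·Δ = −F gives Δ = (-9.286, -20.571, 7.810).
Then the next iterate is (p, q, r)₁ = (-6.286, -18.071, 9.810).

(-6.286, -18.071, 9.810)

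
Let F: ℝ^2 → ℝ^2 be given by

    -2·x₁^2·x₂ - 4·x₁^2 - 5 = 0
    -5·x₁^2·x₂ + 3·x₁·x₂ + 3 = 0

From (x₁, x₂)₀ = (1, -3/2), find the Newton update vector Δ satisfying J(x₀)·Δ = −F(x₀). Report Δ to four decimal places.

At (1, -3/2): F = (-6.0000, 6.0000).
Jacobian J = [[-4·x₁·x₂ - 8·x₁, -2·x₁^2], [-10·x₁·x₂ + 3·x₂, -5·x₁^2 + 3·x₁]].
At the point, J = [[-2.0000, -2.0000], [10.5000, -2.0000]] (det J = 25.0000).
Solving J·Δ = −F gives Δ = (-0.9600, -2.0400).

(-0.9600, -2.0400)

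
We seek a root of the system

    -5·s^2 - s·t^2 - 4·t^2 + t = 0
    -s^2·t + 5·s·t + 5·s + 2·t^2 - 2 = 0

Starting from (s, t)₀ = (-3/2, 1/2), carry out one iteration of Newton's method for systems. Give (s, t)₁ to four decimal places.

(-0.8320, -0.5146)

At (-3/2, 1/2): F = (-11.3750, -13.8750).
Jacobian J = [[-10·s - t^2, -2·s·t - 8·t + 1], [-2·s·t + 5·t + 5, -s^2 + 5·s + 4·t]].
At the point, J = [[14.7500, -1.5000], [9.0000, -7.7500]] (det J = -100.8125).
Solving J·Δ = −F gives Δ = (0.6680, -1.0146).
Then the next iterate is (s, t)₁ = (-0.8320, -0.5146).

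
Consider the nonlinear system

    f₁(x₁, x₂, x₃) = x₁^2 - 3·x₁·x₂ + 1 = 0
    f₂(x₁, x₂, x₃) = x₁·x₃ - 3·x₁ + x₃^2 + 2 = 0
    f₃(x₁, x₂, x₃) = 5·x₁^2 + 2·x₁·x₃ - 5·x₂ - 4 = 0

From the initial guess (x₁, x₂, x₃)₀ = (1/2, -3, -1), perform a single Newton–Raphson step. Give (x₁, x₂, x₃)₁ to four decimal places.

At (1/2, -3, -1): F = (5.7500, 1.0000, 11.2500).
Jacobian J = [[2·x₁ - 3·x₂, -3·x₁, 0], [x₃ - 3, 0, x₁ + 2·x₃], [10·x₁ + 2·x₃, -5, 2·x₁]].
At the point, J = [[10.0000, -1.5000, 0.0000], [-4.0000, 0.0000, -1.5000], [3.0000, -5.0000, 1.0000]] (det J = -74.2500).
Solving J·Δ = −F gives Δ = (-0.2197, 2.3687, 1.2525).
Then the next iterate is (x₁, x₂, x₃)₁ = (0.2803, -0.6313, 0.2525).

(0.2803, -0.6313, 0.2525)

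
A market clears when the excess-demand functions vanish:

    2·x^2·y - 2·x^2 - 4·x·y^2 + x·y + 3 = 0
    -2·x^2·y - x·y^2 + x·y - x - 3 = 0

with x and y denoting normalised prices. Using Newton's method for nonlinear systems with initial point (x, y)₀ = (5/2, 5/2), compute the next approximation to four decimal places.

(1.5394, 1.7201)

At (5/2, 5/2): F = (-34.5000, -46.1250).
Jacobian J = [[4·x·y - 4·x - 4·y^2 + y, 2·x^2 - 8·x·y + x], [-4·x·y - y^2 + y - 1, -2·x^2 - 2·x·y + x]].
At the point, J = [[-7.5000, -35.0000], [-29.7500, -22.5000]] (det J = -872.5000).
Solving J·Δ = −F gives Δ = (-0.9606, -0.7799).
Then the next iterate is (x, y)₁ = (1.5394, 1.7201).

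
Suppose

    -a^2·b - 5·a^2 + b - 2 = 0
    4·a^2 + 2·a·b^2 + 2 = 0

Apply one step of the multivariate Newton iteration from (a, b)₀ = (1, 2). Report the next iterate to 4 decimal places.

At (1, 2): F = (-7.0000, 14.0000).
Jacobian J = [[-2·a·b - 10·a, -a^2 + 1], [8·a + 2·b^2, 4·a·b]].
At the point, J = [[-14.0000, 0.0000], [16.0000, 8.0000]] (det J = -112.0000).
Solving J·Δ = −F gives Δ = (-0.5000, -0.7500).
Then the next iterate is (a, b)₁ = (0.5000, 1.2500).

(0.5000, 1.2500)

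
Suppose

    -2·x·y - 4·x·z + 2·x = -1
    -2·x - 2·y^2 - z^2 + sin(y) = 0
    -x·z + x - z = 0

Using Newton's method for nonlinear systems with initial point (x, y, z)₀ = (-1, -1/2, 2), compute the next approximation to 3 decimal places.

(-2.000, -2.554, 0.277)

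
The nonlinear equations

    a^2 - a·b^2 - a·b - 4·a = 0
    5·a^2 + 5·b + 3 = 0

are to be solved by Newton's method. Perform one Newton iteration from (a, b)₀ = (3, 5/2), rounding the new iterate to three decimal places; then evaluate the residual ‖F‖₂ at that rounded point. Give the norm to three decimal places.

19.040

At (3, 5/2): F = (-29.250, 60.500).
Jacobian J = [[2·a - b^2 - b - 4, -2·a·b - a], [10·a, 5]].
At the point, J = [[-6.750, -18.000], [30.000, 5.000]] (det J = 506.250).
Solving J·Δ = −F gives Δ = (-1.862, -0.927).
Then the next iterate is (a, b)₁ = (1.138, 1.573).
Re-evaluating at (1.138, 1.573): F = (-7.86282, 17.34022), so ‖F‖₂ = 19.040.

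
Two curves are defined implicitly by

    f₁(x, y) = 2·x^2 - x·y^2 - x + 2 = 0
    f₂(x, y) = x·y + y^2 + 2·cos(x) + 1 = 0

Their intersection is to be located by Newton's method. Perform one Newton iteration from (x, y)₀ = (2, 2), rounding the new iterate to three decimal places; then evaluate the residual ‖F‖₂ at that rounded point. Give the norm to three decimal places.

At (2, 2): F = (0.000, 8.16771).
Jacobian J = [[4·x - y^2 - 1, -2·x·y], [y - 2·sin(x), x + 2·y]].
At the point, J = [[3.000, -8.000], [0.18141, 6.000]] (det J = 19.45124).
Solving J·Δ = −F gives Δ = (-3.359, -1.260).
Then the next iterate is (x, y)₁ = (-1.359, 0.740).
Re-evaluating at (-1.359, 0.740): F = (7.79695, 0.96237), so ‖F‖₂ = 7.856.

7.856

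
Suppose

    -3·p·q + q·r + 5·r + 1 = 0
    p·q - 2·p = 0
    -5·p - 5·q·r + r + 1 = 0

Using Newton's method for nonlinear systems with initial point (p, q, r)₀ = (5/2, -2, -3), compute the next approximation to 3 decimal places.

(0.046, -1.927, -0.170)

At (5/2, -2, -3): F = (7.000, -10.000, -44.500).
Jacobian J = [[-3·q, -3·p + r, q + 5], [q - 2, p, 0], [-5, -5·r, -5·q + 1]].
At the point, J = [[6.000, -10.500, 3.000], [-4.000, 2.500, 0.000], [-5.000, 15.000, 11.000]] (det J = -439.500).
Solving J·Δ = −F gives Δ = (-2.454, 0.073, 2.830).
Then the next iterate is (p, q, r)₁ = (0.046, -1.927, -0.170).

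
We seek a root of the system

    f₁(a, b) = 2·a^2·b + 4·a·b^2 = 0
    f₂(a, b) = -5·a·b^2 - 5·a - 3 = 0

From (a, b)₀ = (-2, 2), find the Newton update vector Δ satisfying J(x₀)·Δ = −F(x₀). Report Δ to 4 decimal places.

(0.8133, -0.6667)

At (-2, 2): F = (-16.0000, 47.0000).
Jacobian J = [[4·a·b + 4·b^2, 2·a^2 + 8·a·b], [-5·b^2 - 5, -10·a·b]].
At the point, J = [[0.0000, -24.0000], [-25.0000, 40.0000]] (det J = -600.0000).
Solving J·Δ = −F gives Δ = (0.8133, -0.6667).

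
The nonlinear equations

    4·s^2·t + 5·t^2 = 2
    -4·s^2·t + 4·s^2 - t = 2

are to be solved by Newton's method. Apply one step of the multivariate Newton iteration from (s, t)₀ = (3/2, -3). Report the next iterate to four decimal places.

At (3/2, -3): F = (16.0000, 37.0000).
Jacobian J = [[8·s·t, 4·s^2 + 10·t], [-8·s·t + 8·s, -4·s^2 - 1]].
At the point, J = [[-36.0000, -21.0000], [48.0000, -10.0000]] (det J = 1368.0000).
Solving J·Δ = −F gives Δ = (-0.4510, 1.5351).
Then the next iterate is (s, t)₁ = (1.0490, -1.4649).

(1.0490, -1.4649)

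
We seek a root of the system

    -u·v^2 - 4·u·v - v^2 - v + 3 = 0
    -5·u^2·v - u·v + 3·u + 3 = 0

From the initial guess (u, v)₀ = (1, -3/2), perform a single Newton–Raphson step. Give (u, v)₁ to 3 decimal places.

At (1, -3/2): F = (6.000, 15.000).
Jacobian J = [[-v^2 - 4·v, -2·u·v - 4·u - 2·v - 1], [-10·u·v - v + 3, -5·u^2 - u]].
At the point, J = [[3.750, 1.000], [19.500, -6.000]] (det J = -42.000).
Solving J·Δ = −F gives Δ = (-1.214, -1.446).
Then the next iterate is (u, v)₁ = (-0.214, -2.946).

(-0.214, -2.946)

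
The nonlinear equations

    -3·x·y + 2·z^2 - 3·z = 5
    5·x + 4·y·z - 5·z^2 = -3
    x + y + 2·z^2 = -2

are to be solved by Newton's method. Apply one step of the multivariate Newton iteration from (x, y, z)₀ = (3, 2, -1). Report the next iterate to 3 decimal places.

(-1.807, 2.326, 0.130)

At (3, 2, -1): F = (-18.000, 5.000, 9.000).
Jacobian J = [[-3·y, -3·x, 4·z - 3], [5, 4·z, 4·y - 10·z], [1, 1, 4·z]].
At the point, J = [[-6.000, -9.000, -7.000], [5.000, -4.000, 18.000], [1.000, 1.000, -4.000]] (det J = -393.000).
Solving J·Δ = −F gives Δ = (-4.807, 0.326, 1.130).
Then the next iterate is (x, y, z)₁ = (-1.807, 2.326, 0.130).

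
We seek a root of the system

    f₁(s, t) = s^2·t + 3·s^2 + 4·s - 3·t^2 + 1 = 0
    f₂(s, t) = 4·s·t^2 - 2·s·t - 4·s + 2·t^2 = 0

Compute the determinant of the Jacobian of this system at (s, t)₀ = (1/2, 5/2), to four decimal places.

416.5000

J = [[2·s·t + 6·s + 4, s^2 - 6·t], [4·t^2 - 2·t - 4, 8·s·t - 2·s + 4·t]].
At the point, J = [[9.5000, -14.7500], [16.0000, 19.0000]].
det J = 416.5000.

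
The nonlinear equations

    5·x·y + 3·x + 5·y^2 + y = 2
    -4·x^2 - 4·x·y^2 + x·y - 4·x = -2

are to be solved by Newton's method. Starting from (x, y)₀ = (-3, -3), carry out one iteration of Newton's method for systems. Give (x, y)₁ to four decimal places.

(20.7500, -7.7500)

At (-3, -3): F = (76.0000, 95.0000).
Jacobian J = [[5·y + 3, 5·x + 10·y + 1], [-8·x - 4·y^2 + y - 4, -8·x·y + x]].
At the point, J = [[-12.0000, -44.0000], [-19.0000, -75.0000]] (det J = 64.0000).
Solving J·Δ = −F gives Δ = (23.7500, -4.7500).
Then the next iterate is (x, y)₁ = (20.7500, -7.7500).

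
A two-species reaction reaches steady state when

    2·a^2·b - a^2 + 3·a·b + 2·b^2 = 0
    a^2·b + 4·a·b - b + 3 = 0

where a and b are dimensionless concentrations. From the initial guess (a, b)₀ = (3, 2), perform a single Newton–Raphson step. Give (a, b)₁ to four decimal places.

At (3, 2): F = (53.0000, 43.0000).
Jacobian J = [[4·a·b - 2·a + 3·b, 2·a^2 + 3·a + 4·b], [2·a·b + 4·b, a^2 + 4·a - 1]].
At the point, J = [[24.0000, 35.0000], [20.0000, 20.0000]] (det J = -220.0000).
Solving J·Δ = −F gives Δ = (-2.0227, -0.1273).
Then the next iterate is (a, b)₁ = (0.9773, 1.8727).

(0.9773, 1.8727)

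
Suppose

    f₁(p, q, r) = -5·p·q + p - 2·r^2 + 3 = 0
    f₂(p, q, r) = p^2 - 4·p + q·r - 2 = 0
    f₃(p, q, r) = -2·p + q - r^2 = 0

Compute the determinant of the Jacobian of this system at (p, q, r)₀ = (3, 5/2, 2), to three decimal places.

J = [[-5·q + 1, -5·p, -4·r], [2·p - 4, r, q], [-2, 1, -2·r]].
At the point, J = [[-11.500, -15.000, -8.000], [2.000, 2.000, 2.500], [-2.000, 1.000, -4.000]].
det J = 27.750.

27.750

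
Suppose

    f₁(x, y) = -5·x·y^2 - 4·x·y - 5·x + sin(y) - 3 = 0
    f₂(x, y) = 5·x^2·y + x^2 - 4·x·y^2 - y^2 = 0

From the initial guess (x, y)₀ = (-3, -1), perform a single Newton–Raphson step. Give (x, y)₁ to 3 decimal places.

(-2.475, -0.369)

At (-3, -1): F = (14.15853, -25.000).
Jacobian J = [[-5·y^2 - 4·y - 5, -10·x·y - 4·x + cos(y)], [10·x·y + 2·x - 4·y^2, 5·x^2 - 8·x·y - 2·y]].
At the point, J = [[-6.000, -17.45970], [20.000, 23.000]] (det J = 211.19395).
Solving J·Δ = −F gives Δ = (0.525, 0.631).
Then the next iterate is (x, y)₁ = (-2.475, -0.369).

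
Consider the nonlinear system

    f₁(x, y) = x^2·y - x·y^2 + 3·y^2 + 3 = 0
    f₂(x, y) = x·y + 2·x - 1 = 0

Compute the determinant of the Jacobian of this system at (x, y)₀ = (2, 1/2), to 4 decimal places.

-9.0000

J = [[2·x·y - y^2, x^2 - 2·x·y + 6·y], [y + 2, x]].
At the point, J = [[1.7500, 5.0000], [2.5000, 2.0000]].
det J = -9.0000.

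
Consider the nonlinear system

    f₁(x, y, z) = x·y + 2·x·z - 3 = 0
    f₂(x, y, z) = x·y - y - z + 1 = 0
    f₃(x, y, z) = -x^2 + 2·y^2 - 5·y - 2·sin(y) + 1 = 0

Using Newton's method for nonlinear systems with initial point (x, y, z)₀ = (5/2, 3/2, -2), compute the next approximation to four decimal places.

At (5/2, 3/2, -2): F = (-9.2500, 5.2500, -10.244990).
Jacobian J = [[y + 2·z, x, 2·x], [y, x - 1, -1], [-2·x, 4·y - 2·cos(y) - 5, 0]].
At the point, J = [[-2.5000, 2.5000, 5.0000], [1.5000, 1.5000, -1.0000], [-5.0000, 0.858526, 0.0000]] (det J = 54.292628).
Solving J·Δ = −F gives Δ = (-2.1558, -0.6221, 1.0831).
Then the next iterate is (x, y, z)₁ = (0.3442, 0.8779, -0.9169).

(0.3442, 0.8779, -0.9169)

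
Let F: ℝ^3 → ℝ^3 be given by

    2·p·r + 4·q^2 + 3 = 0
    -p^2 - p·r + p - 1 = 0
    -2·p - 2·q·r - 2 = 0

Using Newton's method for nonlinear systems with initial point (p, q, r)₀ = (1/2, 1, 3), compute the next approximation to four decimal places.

(0.0875, 0.3125, 0.9750)

At (1/2, 1, 3): F = (10.0000, -2.2500, -9.0000).
Jacobian J = [[2·r, 8·q, 2·p], [-2·p - r + 1, 0, -p], [-2, -2·r, -2·q]].
At the point, J = [[6.0000, 8.0000, 1.0000], [-3.0000, 0.0000, -0.5000], [-2.0000, -6.0000, -2.0000]] (det J = -40.0000).
Solving J·Δ = −F gives Δ = (-0.4125, -0.6875, -2.0250).
Then the next iterate is (p, q, r)₁ = (0.0875, 0.3125, 0.9750).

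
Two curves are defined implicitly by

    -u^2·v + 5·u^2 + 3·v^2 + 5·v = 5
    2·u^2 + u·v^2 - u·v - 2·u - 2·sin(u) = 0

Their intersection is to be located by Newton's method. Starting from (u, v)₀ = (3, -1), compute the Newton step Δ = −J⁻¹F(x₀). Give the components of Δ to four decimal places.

At (3, -1): F = (47.0000, 17.717760).
Jacobian J = [[-2·u·v + 10·u, -u^2 + 6·v + 5], [4·u + v^2 - v - 2·cos(u) - 2, 2·u·v - u]].
At the point, J = [[36.0000, -10.0000], [13.979985, -9.0000]] (det J = -184.200150).
Solving J·Δ = −F gives Δ = (-1.3345, -0.1043).

(-1.3345, -0.1043)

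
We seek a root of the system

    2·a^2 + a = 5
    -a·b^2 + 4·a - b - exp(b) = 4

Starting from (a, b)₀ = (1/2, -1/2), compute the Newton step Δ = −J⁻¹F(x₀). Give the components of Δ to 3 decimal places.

(1.333, 2.502)

At (1/2, -1/2): F = (-4.000, -2.23153).
Jacobian J = [[4·a + 1, 0], [-b^2 + 4, -2·a·b - exp(b) - 1]].
At the point, J = [[3.000, 0.000], [3.750, -1.10653]] (det J = -3.31959).
Solving J·Δ = −F gives Δ = (1.333, 2.502).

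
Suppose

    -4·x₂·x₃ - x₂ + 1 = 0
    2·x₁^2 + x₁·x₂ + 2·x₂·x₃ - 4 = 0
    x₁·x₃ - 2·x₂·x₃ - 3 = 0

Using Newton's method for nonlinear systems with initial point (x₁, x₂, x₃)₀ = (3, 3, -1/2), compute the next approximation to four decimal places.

(1.1800, 5.1200, 0.0100)

At (3, 3, -1/2): F = (4.0000, 20.0000, -1.5000).
Jacobian J = [[0, -4·x₃ - 1, -4·x₂], [4·x₁ + x₂, x₁ + 2·x₃, 2·x₂], [x₃, -2·x₃, x₁ - 2·x₂]].
At the point, J = [[0.0000, 1.0000, -12.0000], [15.0000, 2.0000, 6.0000], [-0.5000, 1.0000, -3.0000]] (det J = -150.0000).
Solving J·Δ = −F gives Δ = (-1.8200, 2.1200, 0.5100).
Then the next iterate is (x₁, x₂, x₃)₁ = (1.1800, 5.1200, 0.0100).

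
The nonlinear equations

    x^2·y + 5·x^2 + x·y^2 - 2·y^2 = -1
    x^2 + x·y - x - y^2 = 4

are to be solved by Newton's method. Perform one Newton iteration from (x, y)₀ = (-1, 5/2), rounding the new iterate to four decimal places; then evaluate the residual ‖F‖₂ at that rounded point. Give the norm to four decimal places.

At (-1, 5/2): F = (-10.2500, -10.7500).
Jacobian J = [[2·x·y + 10·x + y^2, x^2 + 2·x·y - 4·y], [2·x + y - 1, x - 2·y]].
At the point, J = [[-8.7500, -14.0000], [-0.5000, -6.0000]] (det J = 45.5000).
Solving J·Δ = −F gives Δ = (1.9560, -1.9547).
Then the next iterate is (x, y)₁ = (0.9560, 0.5453).
Re-evaluating at (0.9560, 0.5453): F = (5.757614, -3.818109), so ‖F‖₂ = 6.9086.

6.9086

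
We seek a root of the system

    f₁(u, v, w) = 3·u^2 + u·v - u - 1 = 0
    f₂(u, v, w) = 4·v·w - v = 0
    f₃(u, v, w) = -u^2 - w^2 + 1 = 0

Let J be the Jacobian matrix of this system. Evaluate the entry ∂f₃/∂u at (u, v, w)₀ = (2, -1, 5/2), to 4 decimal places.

∂f₃/∂u = -2·u.
At (2, -1, 5/2) this is -4.0000.

-4.0000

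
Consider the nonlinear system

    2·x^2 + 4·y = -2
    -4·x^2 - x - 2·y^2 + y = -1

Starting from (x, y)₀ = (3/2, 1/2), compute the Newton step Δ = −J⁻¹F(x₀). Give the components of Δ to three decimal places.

At (3/2, 1/2): F = (8.500, -9.500).
Jacobian J = [[4·x, 4], [-8·x - 1, -4·y + 1]].
At the point, J = [[6.000, 4.000], [-13.000, -1.000]] (det J = 46.000).
Solving J·Δ = −F gives Δ = (-0.641, -1.163).

(-0.641, -1.163)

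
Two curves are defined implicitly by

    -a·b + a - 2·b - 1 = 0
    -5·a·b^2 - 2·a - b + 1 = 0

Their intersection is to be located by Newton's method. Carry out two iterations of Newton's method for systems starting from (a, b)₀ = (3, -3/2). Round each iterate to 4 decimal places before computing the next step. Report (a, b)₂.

(-1.1360, -1.5983)

At (3, -3/2): F = (9.5000, -37.2500).
Jacobian J = [[-b + 1, -a - 2], [-5·b^2 - 2, -10·a·b - 1]].
At the point, J = [[2.5000, -5.0000], [-13.2500, 44.0000]] (det J = 43.7500).
Solving J·Δ = −F gives Δ = (-5.2971, -0.7486).
Then the next iterate is (a, b)₁ = (-2.2971, -2.2486).
Round to (-2.2971, -2.2486) and repeat: F = (-3.965159, 65.915808), J = [[3.2486, 0.2971], [-27.281010, -52.652591]].
Δ = (1.1611, 0.6503), so (a, b)₂ = (-1.1360, -1.5983).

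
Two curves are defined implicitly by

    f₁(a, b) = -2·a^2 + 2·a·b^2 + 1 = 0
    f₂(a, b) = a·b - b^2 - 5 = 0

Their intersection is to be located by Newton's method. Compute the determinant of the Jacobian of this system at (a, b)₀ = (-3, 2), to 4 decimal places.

J = [[-4·a + 2·b^2, 4·a·b], [b, a - 2·b]].
At the point, J = [[20.0000, -24.0000], [2.0000, -7.0000]].
det J = -92.0000.

-92.0000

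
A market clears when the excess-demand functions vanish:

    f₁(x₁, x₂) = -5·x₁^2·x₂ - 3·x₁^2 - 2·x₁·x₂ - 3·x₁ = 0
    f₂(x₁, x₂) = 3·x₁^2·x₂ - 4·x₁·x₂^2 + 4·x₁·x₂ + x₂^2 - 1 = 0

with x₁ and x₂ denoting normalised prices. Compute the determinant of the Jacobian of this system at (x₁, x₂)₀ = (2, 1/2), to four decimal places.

J = [[-10·x₁·x₂ - 6·x₁ - 2·x₂ - 3, -5·x₁^2 - 2·x₁], [6·x₁·x₂ - 4·x₂^2 + 4·x₂, 3·x₁^2 - 8·x₁·x₂ + 4·x₁ + 2·x₂]].
At the point, J = [[-26.0000, -24.0000], [7.0000, 13.0000]].
det J = -170.0000.

-170.0000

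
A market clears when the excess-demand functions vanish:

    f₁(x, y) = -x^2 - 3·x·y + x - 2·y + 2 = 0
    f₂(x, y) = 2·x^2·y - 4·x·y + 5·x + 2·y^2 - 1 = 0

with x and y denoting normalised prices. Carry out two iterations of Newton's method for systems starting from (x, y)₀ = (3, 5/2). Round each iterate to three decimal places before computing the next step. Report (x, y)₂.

(4.906, -0.884)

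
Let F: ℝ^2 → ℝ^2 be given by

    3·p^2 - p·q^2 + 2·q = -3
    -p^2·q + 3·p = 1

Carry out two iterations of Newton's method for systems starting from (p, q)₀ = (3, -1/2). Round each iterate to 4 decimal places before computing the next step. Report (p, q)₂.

At (3, -1/2): F = (28.2500, 12.5000).
Jacobian J = [[6·p - q^2, -2·p·q + 2], [-2·p·q + 3, -p^2]].
At the point, J = [[17.7500, 5.0000], [6.0000, -9.0000]] (det J = -189.7500).
Solving J·Δ = −F gives Δ = (-1.6693, 0.2760).
Then the next iterate is (p, q)₁ = (1.3307, -0.2240).
Round to (1.3307, -0.2240) and repeat: F = (7.797518, 3.388751), J = [[7.934024, 2.596154], [3.596154, -1.770762]].
Δ = (-0.9666, -0.0494), so (p, q)₂ = (0.3641, -0.2734).

(0.3641, -0.2734)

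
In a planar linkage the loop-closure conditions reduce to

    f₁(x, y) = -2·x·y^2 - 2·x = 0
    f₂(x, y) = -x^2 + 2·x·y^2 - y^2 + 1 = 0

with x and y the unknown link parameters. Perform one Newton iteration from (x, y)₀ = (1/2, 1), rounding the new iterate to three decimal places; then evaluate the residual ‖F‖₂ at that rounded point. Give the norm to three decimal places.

At (1/2, 1): F = (-2.000, 0.750).
Jacobian J = [[-2·y^2 - 2, -4·x·y], [-2·x + 2·y^2, 4·x·y - 2·y]].
At the point, J = [[-4.000, -2.000], [1.000, 0.000]] (det J = 2.000).
Solving J·Δ = −F gives Δ = (-0.750, 0.500).
Then the next iterate is (x, y)₁ = (-0.250, 1.500).
Re-evaluating at (-0.250, 1.500): F = (1.625, -2.43750), so ‖F‖₂ = 2.930.

2.930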